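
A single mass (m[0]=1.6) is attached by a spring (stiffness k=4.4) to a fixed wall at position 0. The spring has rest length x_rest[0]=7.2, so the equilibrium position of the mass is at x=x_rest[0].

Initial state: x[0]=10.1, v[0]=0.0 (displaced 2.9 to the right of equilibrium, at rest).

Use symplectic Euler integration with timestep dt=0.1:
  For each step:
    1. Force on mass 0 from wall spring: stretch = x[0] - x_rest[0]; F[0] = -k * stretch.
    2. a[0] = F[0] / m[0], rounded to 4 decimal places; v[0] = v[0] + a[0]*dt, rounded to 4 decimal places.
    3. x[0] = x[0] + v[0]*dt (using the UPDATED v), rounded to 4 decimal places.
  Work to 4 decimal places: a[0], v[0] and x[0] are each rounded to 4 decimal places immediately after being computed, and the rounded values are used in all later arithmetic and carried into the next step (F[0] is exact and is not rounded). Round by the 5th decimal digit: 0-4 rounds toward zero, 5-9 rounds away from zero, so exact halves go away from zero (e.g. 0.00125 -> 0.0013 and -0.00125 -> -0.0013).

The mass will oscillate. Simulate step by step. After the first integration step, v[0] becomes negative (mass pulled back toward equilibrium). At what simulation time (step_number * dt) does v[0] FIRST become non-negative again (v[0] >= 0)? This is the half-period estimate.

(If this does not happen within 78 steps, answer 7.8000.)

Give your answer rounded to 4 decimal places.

Answer: 1.9000

Derivation:
Step 0: x=[10.1000] v=[0.0000]
Step 1: x=[10.0203] v=[-0.7975]
Step 2: x=[9.8630] v=[-1.5731]
Step 3: x=[9.6325] v=[-2.3054]
Step 4: x=[9.3351] v=[-2.9743]
Step 5: x=[8.9790] v=[-3.5615]
Step 6: x=[8.5739] v=[-4.0507]
Step 7: x=[8.1311] v=[-4.4285]
Step 8: x=[7.6626] v=[-4.6846]
Step 9: x=[7.1814] v=[-4.8118]
Step 10: x=[6.7007] v=[-4.8067]
Step 11: x=[6.2338] v=[-4.6694]
Step 12: x=[5.7934] v=[-4.4037]
Step 13: x=[5.3917] v=[-4.0169]
Step 14: x=[5.0397] v=[-3.5196]
Step 15: x=[4.7472] v=[-2.9255]
Step 16: x=[4.5221] v=[-2.2510]
Step 17: x=[4.3706] v=[-1.5146]
Step 18: x=[4.2970] v=[-0.7365]
Step 19: x=[4.3032] v=[0.0618]
First v>=0 after going negative at step 19, time=1.9000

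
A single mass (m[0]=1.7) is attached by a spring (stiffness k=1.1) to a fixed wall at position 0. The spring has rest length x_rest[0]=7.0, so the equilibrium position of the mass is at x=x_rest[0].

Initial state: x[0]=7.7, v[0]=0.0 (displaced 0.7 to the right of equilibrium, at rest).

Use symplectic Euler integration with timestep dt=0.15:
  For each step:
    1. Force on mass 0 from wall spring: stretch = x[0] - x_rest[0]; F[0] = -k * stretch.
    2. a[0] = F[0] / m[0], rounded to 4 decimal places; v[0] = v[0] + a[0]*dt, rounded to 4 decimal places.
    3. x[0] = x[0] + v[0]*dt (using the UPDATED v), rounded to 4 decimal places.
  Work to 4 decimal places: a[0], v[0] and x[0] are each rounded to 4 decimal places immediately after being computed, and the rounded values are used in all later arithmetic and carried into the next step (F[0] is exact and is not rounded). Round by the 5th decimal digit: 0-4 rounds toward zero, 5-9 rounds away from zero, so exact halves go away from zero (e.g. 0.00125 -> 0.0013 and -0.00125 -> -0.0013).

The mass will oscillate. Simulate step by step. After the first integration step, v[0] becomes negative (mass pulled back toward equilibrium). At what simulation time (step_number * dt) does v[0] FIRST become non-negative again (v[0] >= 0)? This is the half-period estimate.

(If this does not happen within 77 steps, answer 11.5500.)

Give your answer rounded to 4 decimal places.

Answer: 4.0500

Derivation:
Step 0: x=[7.7000] v=[0.0000]
Step 1: x=[7.6898] v=[-0.0679]
Step 2: x=[7.6696] v=[-0.1348]
Step 3: x=[7.6396] v=[-0.1998]
Step 4: x=[7.6003] v=[-0.2619]
Step 5: x=[7.5523] v=[-0.3202]
Step 6: x=[7.4962] v=[-0.3738]
Step 7: x=[7.4329] v=[-0.4220]
Step 8: x=[7.3633] v=[-0.4640]
Step 9: x=[7.2884] v=[-0.4993]
Step 10: x=[7.2093] v=[-0.5273]
Step 11: x=[7.1272] v=[-0.5476]
Step 12: x=[7.0432] v=[-0.5599]
Step 13: x=[6.9586] v=[-0.5641]
Step 14: x=[6.8746] v=[-0.5601]
Step 15: x=[6.7924] v=[-0.5479]
Step 16: x=[6.7132] v=[-0.5278]
Step 17: x=[6.6382] v=[-0.5000]
Step 18: x=[6.5685] v=[-0.4649]
Step 19: x=[6.5051] v=[-0.4230]
Step 20: x=[6.4489] v=[-0.3750]
Step 21: x=[6.4007] v=[-0.3215]
Step 22: x=[6.3612] v=[-0.2633]
Step 23: x=[6.3310] v=[-0.2013]
Step 24: x=[6.3105] v=[-0.1364]
Step 25: x=[6.3001] v=[-0.0695]
Step 26: x=[6.2999] v=[-0.0016]
Step 27: x=[6.3099] v=[0.0664]
First v>=0 after going negative at step 27, time=4.0500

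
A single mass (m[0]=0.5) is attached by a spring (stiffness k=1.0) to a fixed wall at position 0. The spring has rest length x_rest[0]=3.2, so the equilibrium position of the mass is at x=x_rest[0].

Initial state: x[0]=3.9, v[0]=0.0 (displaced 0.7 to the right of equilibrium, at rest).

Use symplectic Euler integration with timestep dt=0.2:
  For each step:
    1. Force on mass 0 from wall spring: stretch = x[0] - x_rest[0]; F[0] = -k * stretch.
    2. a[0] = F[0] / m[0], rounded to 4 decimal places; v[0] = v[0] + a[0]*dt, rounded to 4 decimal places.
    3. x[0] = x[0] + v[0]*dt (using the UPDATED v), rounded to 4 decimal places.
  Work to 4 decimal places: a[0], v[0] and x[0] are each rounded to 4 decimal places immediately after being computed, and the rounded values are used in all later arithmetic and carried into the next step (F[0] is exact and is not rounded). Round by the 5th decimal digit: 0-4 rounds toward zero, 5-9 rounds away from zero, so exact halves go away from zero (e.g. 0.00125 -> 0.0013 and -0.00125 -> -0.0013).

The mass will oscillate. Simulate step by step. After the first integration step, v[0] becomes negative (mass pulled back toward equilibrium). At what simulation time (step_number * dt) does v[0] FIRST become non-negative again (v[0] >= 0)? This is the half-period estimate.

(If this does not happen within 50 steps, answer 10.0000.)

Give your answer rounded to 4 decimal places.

Step 0: x=[3.9000] v=[0.0000]
Step 1: x=[3.8440] v=[-0.2800]
Step 2: x=[3.7365] v=[-0.5376]
Step 3: x=[3.5861] v=[-0.7522]
Step 4: x=[3.4048] v=[-0.9066]
Step 5: x=[3.2071] v=[-0.9885]
Step 6: x=[3.0088] v=[-0.9913]
Step 7: x=[2.8258] v=[-0.9148]
Step 8: x=[2.6728] v=[-0.7651]
Step 9: x=[2.5620] v=[-0.5542]
Step 10: x=[2.5022] v=[-0.2990]
Step 11: x=[2.4982] v=[-0.0199]
Step 12: x=[2.5504] v=[0.2608]
First v>=0 after going negative at step 12, time=2.4000

Answer: 2.4000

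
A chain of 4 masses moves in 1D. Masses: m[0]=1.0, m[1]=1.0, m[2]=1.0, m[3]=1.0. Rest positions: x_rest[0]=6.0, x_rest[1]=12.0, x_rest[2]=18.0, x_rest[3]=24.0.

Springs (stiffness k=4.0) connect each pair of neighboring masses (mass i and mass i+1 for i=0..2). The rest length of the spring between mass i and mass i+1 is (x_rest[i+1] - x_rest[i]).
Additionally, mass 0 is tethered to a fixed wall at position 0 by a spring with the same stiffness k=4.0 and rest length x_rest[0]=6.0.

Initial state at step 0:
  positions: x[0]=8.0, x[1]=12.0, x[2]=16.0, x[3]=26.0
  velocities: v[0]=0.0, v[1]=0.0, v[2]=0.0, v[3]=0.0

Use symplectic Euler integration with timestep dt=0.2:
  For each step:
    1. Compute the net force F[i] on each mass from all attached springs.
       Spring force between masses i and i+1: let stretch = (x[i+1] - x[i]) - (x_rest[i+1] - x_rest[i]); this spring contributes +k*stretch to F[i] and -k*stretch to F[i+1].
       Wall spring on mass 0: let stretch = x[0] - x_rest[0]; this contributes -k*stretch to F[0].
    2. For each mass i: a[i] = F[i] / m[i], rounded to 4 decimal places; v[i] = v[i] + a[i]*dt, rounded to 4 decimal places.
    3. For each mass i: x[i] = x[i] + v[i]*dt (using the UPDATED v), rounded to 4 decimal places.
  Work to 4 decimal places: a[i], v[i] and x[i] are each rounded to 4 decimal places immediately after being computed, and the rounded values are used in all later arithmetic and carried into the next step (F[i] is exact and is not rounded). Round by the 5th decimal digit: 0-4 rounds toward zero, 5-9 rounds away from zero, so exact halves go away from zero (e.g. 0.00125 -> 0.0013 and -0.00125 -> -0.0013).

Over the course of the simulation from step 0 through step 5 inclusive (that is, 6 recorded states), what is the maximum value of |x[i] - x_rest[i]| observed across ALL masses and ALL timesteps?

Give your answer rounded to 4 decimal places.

Step 0: x=[8.0000 12.0000 16.0000 26.0000] v=[0.0000 0.0000 0.0000 0.0000]
Step 1: x=[7.3600 12.0000 16.9600 25.3600] v=[-3.2000 0.0000 4.8000 -3.2000]
Step 2: x=[6.2848 12.0512 18.4704 24.3360] v=[-5.3760 0.2560 7.5520 -5.1200]
Step 3: x=[5.1267 12.2068 19.8922 23.3335] v=[-5.7907 0.7782 7.1091 -5.0125]
Step 4: x=[4.2811 12.4593 20.6350 22.7404] v=[-4.2280 1.2624 3.7138 -2.9655]
Step 5: x=[4.0590 12.7114 20.4065 22.7704] v=[-1.1103 1.2604 -1.1424 0.1502]
Max displacement = 2.6350

Answer: 2.6350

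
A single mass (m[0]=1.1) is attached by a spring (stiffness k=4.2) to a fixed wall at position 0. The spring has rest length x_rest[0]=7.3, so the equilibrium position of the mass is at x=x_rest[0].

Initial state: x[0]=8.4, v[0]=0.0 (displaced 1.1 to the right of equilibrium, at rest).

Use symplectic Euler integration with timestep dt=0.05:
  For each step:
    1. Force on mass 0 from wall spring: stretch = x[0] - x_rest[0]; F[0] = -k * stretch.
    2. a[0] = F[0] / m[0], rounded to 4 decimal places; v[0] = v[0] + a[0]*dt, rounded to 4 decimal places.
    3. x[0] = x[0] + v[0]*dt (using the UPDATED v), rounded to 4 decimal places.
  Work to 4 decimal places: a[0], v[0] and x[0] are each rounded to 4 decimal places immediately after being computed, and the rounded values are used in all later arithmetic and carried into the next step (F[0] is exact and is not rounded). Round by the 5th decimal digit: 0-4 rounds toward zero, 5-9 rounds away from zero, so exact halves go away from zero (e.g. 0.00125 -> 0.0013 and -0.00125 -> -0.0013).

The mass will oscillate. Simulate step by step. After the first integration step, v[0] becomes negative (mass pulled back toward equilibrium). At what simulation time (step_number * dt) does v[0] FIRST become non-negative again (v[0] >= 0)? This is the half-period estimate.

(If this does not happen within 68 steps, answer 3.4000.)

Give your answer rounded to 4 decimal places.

Step 0: x=[8.4000] v=[0.0000]
Step 1: x=[8.3895] v=[-0.2100]
Step 2: x=[8.3686] v=[-0.4180]
Step 3: x=[8.3375] v=[-0.6220]
Step 4: x=[8.2965] v=[-0.8201]
Step 5: x=[8.2460] v=[-1.0103]
Step 6: x=[8.1865] v=[-1.1909]
Step 7: x=[8.1185] v=[-1.3601]
Step 8: x=[8.0427] v=[-1.5164]
Step 9: x=[7.9598] v=[-1.6582]
Step 10: x=[7.8706] v=[-1.7842]
Step 11: x=[7.7759] v=[-1.8931]
Step 12: x=[7.6767] v=[-1.9840]
Step 13: x=[7.5739] v=[-2.0559]
Step 14: x=[7.4685] v=[-2.1082]
Step 15: x=[7.3615] v=[-2.1404]
Step 16: x=[7.2539] v=[-2.1521]
Step 17: x=[7.1467] v=[-2.1433]
Step 18: x=[7.0410] v=[-2.1140]
Step 19: x=[6.9378] v=[-2.0646]
Step 20: x=[6.8380] v=[-1.9955]
Step 21: x=[6.7426] v=[-1.9073]
Step 22: x=[6.6526] v=[-1.8009]
Step 23: x=[6.5687] v=[-1.6773]
Step 24: x=[6.4918] v=[-1.5377]
Step 25: x=[6.4226] v=[-1.3834]
Step 26: x=[6.3618] v=[-1.2159]
Step 27: x=[6.3100] v=[-1.0368]
Step 28: x=[6.2676] v=[-0.8478]
Step 29: x=[6.2351] v=[-0.6507]
Step 30: x=[6.2127] v=[-0.4474]
Step 31: x=[6.2007] v=[-0.2398]
Step 32: x=[6.1992] v=[-0.0299]
Step 33: x=[6.2082] v=[0.1803]
First v>=0 after going negative at step 33, time=1.6500

Answer: 1.6500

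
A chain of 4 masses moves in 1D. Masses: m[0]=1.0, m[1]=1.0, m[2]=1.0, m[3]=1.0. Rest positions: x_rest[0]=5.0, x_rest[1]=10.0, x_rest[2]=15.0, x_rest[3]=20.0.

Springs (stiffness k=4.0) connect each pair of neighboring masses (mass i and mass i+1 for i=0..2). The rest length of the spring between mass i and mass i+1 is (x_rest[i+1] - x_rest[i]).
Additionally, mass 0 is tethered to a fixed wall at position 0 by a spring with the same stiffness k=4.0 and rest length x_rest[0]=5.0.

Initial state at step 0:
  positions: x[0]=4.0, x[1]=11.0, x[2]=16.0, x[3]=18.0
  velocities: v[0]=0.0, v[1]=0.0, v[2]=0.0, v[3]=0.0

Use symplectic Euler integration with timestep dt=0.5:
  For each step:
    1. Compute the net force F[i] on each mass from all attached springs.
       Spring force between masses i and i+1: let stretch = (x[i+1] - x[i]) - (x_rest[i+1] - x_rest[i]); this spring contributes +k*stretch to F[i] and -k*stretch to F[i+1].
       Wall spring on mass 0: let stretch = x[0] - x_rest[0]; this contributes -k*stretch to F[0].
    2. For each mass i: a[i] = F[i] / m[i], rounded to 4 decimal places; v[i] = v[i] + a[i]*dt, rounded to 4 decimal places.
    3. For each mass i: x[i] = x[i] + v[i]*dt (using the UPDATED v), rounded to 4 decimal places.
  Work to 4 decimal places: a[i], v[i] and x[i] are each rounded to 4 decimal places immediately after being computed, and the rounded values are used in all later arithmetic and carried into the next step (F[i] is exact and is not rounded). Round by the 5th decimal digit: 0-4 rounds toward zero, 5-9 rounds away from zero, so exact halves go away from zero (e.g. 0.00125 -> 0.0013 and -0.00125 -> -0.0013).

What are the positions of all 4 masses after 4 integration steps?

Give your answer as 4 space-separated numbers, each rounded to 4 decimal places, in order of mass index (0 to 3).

Answer: 5.0000 10.0000 15.0000 20.0000

Derivation:
Step 0: x=[4.0000 11.0000 16.0000 18.0000] v=[0.0000 0.0000 0.0000 0.0000]
Step 1: x=[7.0000 9.0000 13.0000 21.0000] v=[6.0000 -4.0000 -6.0000 6.0000]
Step 2: x=[5.0000 9.0000 14.0000 21.0000] v=[-4.0000 0.0000 2.0000 0.0000]
Step 3: x=[2.0000 10.0000 17.0000 19.0000] v=[-6.0000 2.0000 6.0000 -4.0000]
Step 4: x=[5.0000 10.0000 15.0000 20.0000] v=[6.0000 0.0000 -4.0000 2.0000]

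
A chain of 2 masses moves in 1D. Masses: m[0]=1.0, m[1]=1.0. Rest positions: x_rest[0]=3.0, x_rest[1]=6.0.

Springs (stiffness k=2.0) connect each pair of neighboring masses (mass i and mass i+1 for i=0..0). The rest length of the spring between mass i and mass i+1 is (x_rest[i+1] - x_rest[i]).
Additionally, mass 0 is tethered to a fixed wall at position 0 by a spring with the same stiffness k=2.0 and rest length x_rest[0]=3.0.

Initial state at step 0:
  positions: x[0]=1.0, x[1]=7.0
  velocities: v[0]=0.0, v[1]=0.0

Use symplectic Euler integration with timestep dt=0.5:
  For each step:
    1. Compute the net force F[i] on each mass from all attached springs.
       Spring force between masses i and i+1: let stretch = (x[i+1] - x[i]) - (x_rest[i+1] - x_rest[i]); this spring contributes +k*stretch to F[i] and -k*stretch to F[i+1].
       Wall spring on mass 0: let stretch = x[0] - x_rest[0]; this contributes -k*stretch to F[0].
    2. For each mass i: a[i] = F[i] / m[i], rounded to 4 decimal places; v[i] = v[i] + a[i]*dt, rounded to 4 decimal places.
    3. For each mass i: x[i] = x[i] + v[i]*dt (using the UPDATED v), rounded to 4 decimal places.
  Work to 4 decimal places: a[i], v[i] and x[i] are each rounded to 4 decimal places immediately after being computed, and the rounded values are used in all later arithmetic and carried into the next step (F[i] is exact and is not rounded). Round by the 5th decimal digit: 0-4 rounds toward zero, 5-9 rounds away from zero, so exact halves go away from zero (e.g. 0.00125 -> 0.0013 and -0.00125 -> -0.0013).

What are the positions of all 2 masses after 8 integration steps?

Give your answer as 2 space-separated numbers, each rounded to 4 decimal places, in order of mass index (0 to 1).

Answer: 4.4727 5.2891

Derivation:
Step 0: x=[1.0000 7.0000] v=[0.0000 0.0000]
Step 1: x=[3.5000 5.5000] v=[5.0000 -3.0000]
Step 2: x=[5.2500 4.5000] v=[3.5000 -2.0000]
Step 3: x=[4.0000 5.3750] v=[-2.5000 1.7500]
Step 4: x=[1.4375 7.0625] v=[-5.1250 3.3750]
Step 5: x=[0.9688 7.4375] v=[-0.9375 0.7500]
Step 6: x=[3.2500 6.0782] v=[4.5624 -2.7187]
Step 7: x=[5.3203 4.8048] v=[4.1406 -2.5469]
Step 8: x=[4.4727 5.2891] v=[-1.6952 0.9686]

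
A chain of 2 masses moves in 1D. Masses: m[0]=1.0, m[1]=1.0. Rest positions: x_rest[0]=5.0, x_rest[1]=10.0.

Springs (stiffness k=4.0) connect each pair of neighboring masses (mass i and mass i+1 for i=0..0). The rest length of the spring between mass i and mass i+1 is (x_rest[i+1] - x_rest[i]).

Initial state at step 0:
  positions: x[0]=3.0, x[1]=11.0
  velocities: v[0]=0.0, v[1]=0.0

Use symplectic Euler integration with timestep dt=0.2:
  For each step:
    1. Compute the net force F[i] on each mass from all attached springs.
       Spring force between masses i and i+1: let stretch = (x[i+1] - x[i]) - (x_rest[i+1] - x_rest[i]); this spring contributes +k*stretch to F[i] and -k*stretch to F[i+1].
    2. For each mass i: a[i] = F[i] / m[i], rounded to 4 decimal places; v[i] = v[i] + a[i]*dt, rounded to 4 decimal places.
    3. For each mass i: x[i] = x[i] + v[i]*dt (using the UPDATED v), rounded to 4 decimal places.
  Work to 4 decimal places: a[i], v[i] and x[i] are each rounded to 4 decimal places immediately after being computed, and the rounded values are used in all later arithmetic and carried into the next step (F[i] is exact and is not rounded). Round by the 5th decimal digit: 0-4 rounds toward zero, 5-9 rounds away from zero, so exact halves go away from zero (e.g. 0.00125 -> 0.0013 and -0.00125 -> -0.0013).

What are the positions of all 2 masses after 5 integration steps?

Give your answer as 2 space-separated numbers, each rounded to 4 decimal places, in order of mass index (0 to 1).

Answer: 6.0638 7.9362

Derivation:
Step 0: x=[3.0000 11.0000] v=[0.0000 0.0000]
Step 1: x=[3.4800 10.5200] v=[2.4000 -2.4000]
Step 2: x=[4.2864 9.7136] v=[4.0320 -4.0320]
Step 3: x=[5.1612 8.8388] v=[4.3738 -4.3738]
Step 4: x=[5.8244 8.1756] v=[3.3159 -3.3159]
Step 5: x=[6.0638 7.9362] v=[1.1969 -1.1969]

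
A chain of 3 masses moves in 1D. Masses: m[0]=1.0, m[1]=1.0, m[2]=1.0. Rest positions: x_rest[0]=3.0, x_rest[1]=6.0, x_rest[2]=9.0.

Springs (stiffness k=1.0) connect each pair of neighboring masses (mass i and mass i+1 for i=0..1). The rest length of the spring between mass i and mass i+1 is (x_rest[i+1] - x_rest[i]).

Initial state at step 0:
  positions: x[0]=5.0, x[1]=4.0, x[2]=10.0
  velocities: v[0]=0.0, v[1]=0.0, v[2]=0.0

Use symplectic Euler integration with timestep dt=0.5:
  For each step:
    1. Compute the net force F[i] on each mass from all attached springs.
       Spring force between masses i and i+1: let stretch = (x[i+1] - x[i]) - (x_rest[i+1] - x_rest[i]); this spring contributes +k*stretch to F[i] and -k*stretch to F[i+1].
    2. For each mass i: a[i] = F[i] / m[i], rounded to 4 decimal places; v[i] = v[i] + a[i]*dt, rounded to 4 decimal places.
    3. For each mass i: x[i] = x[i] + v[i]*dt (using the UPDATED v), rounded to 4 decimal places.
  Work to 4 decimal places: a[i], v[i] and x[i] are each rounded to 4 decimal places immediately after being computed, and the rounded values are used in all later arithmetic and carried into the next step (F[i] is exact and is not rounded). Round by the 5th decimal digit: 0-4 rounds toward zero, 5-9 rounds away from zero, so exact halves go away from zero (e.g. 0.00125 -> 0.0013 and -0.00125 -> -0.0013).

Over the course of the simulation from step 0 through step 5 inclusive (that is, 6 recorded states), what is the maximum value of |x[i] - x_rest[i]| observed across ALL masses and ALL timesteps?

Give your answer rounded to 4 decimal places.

Step 0: x=[5.0000 4.0000 10.0000] v=[0.0000 0.0000 0.0000]
Step 1: x=[4.0000 5.7500 9.2500] v=[-2.0000 3.5000 -1.5000]
Step 2: x=[2.6875 7.9375 8.3750] v=[-2.6250 4.3750 -1.7500]
Step 3: x=[1.9375 8.9219 8.1406] v=[-1.5000 1.9688 -0.4688]
Step 4: x=[2.1836 7.9649 8.8516] v=[0.4922 -1.9141 1.4219]
Step 5: x=[3.1251 5.7842 10.0909] v=[1.8829 -4.3614 2.4786]
Max displacement = 2.9219

Answer: 2.9219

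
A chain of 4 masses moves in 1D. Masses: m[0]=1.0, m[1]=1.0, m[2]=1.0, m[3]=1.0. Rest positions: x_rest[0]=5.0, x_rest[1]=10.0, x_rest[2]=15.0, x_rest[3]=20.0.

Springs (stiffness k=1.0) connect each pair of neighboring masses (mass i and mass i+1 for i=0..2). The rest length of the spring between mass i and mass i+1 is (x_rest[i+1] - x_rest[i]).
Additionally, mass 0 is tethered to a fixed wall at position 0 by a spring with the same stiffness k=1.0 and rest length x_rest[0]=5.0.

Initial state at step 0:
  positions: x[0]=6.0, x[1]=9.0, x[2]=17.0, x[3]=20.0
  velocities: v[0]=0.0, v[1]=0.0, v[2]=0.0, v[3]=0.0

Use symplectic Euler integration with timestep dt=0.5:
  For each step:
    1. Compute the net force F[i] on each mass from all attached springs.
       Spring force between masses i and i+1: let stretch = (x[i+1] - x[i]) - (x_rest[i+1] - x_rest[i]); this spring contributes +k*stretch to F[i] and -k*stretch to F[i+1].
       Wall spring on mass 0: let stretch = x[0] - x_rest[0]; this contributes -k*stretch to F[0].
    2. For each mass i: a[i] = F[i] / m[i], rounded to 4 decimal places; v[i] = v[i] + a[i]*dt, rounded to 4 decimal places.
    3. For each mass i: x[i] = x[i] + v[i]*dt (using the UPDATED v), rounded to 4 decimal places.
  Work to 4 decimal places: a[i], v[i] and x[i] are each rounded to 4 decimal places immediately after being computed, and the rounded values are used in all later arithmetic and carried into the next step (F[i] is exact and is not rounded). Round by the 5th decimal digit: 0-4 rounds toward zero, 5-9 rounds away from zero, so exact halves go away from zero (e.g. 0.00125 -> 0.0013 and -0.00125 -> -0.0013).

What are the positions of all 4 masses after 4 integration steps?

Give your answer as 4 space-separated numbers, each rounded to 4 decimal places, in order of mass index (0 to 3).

Answer: 5.0000 10.7383 14.7891 20.7383

Derivation:
Step 0: x=[6.0000 9.0000 17.0000 20.0000] v=[0.0000 0.0000 0.0000 0.0000]
Step 1: x=[5.2500 10.2500 15.7500 20.5000] v=[-1.5000 2.5000 -2.5000 1.0000]
Step 2: x=[4.4375 11.6250 14.3125 21.0625] v=[-1.6250 2.7500 -2.8750 1.1250]
Step 3: x=[4.3125 11.8750 13.8906 21.1875] v=[-0.2500 0.5000 -0.8438 0.2500]
Step 4: x=[5.0000 10.7383 14.7891 20.7383] v=[1.3750 -2.2735 1.7969 -0.8985]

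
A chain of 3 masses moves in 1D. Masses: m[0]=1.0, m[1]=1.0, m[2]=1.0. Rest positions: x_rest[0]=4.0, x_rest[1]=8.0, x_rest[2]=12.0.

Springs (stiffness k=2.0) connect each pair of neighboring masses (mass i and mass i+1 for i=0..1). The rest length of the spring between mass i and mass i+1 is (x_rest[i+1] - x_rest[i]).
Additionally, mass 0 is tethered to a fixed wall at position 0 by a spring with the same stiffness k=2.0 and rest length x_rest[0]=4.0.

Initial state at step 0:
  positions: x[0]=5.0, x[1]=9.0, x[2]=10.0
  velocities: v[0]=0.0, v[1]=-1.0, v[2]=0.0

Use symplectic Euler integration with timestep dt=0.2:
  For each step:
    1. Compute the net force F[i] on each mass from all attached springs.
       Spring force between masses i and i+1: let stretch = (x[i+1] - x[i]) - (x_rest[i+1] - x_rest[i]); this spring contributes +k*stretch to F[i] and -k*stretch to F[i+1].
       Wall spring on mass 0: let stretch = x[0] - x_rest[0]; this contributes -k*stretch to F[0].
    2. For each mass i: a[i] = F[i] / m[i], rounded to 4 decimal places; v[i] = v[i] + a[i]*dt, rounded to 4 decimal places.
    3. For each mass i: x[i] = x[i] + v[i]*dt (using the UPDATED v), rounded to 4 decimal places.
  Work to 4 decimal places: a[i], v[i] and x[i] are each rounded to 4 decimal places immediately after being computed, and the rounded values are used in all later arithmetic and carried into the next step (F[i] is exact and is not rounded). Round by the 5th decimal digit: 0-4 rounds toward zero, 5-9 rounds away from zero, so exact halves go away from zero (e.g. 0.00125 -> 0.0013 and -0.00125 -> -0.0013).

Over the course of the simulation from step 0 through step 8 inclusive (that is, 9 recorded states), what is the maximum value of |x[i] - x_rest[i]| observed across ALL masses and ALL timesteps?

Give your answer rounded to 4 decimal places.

Step 0: x=[5.0000 9.0000 10.0000] v=[0.0000 -1.0000 0.0000]
Step 1: x=[4.9200 8.5600 10.2400] v=[-0.4000 -2.2000 1.2000]
Step 2: x=[4.7376 7.9632 10.6656] v=[-0.9120 -2.9840 2.1280]
Step 3: x=[4.4342 7.3245 11.1950] v=[-1.5168 -3.1933 2.6470]
Step 4: x=[4.0073 6.7643 11.7348] v=[-2.1344 -2.8012 2.6988]
Step 5: x=[3.4804 6.3811 12.1969] v=[-2.6345 -1.9158 2.3106]
Step 6: x=[2.9071 6.2311 12.5138] v=[-2.8664 -0.7498 1.5843]
Step 7: x=[2.3672 6.3178 12.6480] v=[-2.6996 0.4337 0.6712]
Step 8: x=[1.9540 6.5949 12.5958] v=[-2.0662 1.3855 -0.2609]
Max displacement = 2.0460

Answer: 2.0460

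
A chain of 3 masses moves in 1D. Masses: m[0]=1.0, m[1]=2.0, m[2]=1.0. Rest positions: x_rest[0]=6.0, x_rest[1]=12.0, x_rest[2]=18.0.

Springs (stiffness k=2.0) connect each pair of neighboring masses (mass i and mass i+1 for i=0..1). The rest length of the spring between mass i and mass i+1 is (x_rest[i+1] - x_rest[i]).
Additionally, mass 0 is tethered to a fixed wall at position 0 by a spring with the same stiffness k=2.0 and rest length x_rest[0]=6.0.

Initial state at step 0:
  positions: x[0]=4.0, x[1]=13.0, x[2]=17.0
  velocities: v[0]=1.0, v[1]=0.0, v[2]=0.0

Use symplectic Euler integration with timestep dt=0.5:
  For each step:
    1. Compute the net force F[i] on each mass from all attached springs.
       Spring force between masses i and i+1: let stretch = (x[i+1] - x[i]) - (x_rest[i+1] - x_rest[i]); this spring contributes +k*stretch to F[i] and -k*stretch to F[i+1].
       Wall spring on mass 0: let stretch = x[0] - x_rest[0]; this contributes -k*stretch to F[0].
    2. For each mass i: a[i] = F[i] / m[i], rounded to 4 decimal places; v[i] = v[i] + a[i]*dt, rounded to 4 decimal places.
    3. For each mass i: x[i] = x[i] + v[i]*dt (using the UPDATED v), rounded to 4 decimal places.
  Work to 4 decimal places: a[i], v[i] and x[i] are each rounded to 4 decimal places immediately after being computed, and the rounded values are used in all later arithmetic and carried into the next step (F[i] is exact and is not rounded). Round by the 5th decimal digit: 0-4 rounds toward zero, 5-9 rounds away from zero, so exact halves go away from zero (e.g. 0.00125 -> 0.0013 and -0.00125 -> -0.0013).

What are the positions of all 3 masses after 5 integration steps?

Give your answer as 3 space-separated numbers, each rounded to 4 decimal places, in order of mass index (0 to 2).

Step 0: x=[4.0000 13.0000 17.0000] v=[1.0000 0.0000 0.0000]
Step 1: x=[7.0000 11.7500 18.0000] v=[6.0000 -2.5000 2.0000]
Step 2: x=[8.8750 10.8750 18.8750] v=[3.7500 -1.7500 1.7500]
Step 3: x=[7.3125 11.5000 18.7500] v=[-3.1250 1.2500 -0.2500]
Step 4: x=[4.1875 12.8907 18.0000] v=[-6.2500 2.7813 -1.5000]
Step 5: x=[3.3204 13.3829 17.6954] v=[-1.7343 0.9844 -0.6093]

Answer: 3.3204 13.3829 17.6954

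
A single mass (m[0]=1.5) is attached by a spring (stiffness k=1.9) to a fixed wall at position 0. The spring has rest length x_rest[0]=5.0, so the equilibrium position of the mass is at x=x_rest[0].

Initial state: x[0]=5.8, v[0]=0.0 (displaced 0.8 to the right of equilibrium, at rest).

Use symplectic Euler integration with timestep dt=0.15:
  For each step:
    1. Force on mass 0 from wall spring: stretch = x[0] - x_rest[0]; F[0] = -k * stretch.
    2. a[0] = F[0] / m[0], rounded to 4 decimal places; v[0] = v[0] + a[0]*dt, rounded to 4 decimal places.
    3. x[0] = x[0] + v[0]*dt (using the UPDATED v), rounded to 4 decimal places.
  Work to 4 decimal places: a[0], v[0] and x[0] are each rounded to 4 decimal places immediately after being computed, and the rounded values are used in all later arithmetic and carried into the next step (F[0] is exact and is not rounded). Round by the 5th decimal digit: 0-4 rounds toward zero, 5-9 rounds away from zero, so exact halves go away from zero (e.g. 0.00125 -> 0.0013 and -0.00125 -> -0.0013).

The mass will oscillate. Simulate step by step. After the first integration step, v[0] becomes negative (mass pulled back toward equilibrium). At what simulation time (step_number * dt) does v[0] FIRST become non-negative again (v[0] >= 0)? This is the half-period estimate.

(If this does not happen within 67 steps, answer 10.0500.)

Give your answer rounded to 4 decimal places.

Answer: 2.8500

Derivation:
Step 0: x=[5.8000] v=[0.0000]
Step 1: x=[5.7772] v=[-0.1520]
Step 2: x=[5.7322] v=[-0.2997]
Step 3: x=[5.6664] v=[-0.4388]
Step 4: x=[5.5816] v=[-0.5654]
Step 5: x=[5.4802] v=[-0.6759]
Step 6: x=[5.3651] v=[-0.7671]
Step 7: x=[5.2396] v=[-0.8365]
Step 8: x=[5.1073] v=[-0.8820]
Step 9: x=[4.9719] v=[-0.9024]
Step 10: x=[4.8373] v=[-0.8971]
Step 11: x=[4.7074] v=[-0.8662]
Step 12: x=[4.5858] v=[-0.8106]
Step 13: x=[4.4760] v=[-0.7319]
Step 14: x=[4.3812] v=[-0.6323]
Step 15: x=[4.3040] v=[-0.5147]
Step 16: x=[4.2466] v=[-0.3825]
Step 17: x=[4.2107] v=[-0.2394]
Step 18: x=[4.1973] v=[-0.0894]
Step 19: x=[4.2068] v=[0.0631]
First v>=0 after going negative at step 19, time=2.8500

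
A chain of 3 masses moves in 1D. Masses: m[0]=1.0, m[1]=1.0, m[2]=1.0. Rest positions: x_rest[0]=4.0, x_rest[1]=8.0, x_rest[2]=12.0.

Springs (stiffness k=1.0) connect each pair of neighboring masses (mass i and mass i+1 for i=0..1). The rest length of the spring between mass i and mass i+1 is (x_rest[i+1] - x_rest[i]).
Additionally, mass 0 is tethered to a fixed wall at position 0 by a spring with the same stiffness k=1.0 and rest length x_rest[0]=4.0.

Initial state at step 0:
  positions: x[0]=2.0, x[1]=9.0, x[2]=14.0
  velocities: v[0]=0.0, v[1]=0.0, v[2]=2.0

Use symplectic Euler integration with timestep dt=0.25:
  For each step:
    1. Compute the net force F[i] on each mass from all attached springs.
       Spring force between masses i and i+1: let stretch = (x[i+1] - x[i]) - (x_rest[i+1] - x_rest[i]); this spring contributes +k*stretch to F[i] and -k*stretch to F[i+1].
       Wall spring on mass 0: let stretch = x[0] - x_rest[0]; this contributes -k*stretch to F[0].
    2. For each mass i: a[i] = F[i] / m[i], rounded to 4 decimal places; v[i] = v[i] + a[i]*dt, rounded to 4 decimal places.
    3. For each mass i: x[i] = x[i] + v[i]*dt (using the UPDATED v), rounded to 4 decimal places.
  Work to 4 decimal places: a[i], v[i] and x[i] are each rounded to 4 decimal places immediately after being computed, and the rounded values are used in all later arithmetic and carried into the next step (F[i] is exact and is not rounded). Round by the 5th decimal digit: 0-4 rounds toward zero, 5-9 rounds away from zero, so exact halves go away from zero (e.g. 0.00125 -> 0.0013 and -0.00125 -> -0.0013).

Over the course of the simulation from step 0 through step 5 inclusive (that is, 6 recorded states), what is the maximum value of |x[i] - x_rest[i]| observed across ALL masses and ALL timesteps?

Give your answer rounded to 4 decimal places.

Step 0: x=[2.0000 9.0000 14.0000] v=[0.0000 0.0000 2.0000]
Step 1: x=[2.3125 8.8750 14.4375] v=[1.2500 -0.5000 1.7500]
Step 2: x=[2.8906 8.6875 14.7774] v=[2.3125 -0.7500 1.3594]
Step 3: x=[3.6504 8.5183 14.9866] v=[3.0391 -0.6768 0.8369]
Step 4: x=[4.4863 8.4491 15.0416] v=[3.3435 -0.2767 0.2198]
Step 5: x=[5.2895 8.5443 14.9345] v=[3.2126 0.3807 -0.4283]
Max displacement = 3.0416

Answer: 3.0416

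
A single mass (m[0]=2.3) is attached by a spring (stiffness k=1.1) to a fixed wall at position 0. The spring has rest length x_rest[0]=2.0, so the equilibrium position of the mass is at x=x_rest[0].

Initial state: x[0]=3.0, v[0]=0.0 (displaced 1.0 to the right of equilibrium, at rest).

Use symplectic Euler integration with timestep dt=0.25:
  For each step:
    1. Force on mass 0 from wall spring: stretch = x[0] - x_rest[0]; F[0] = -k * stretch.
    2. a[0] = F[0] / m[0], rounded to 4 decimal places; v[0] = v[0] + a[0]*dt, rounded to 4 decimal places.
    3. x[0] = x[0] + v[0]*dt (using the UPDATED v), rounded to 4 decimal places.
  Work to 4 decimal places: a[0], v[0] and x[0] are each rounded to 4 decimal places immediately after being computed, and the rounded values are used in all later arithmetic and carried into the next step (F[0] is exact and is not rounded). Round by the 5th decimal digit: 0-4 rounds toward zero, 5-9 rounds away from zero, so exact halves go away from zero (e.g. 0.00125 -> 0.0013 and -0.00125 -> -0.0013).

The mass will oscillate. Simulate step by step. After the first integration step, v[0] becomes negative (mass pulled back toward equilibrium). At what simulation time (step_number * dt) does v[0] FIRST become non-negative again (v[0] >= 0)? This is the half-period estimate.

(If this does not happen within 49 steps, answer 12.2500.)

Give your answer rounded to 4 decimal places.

Answer: 4.7500

Derivation:
Step 0: x=[3.0000] v=[0.0000]
Step 1: x=[2.9701] v=[-0.1196]
Step 2: x=[2.9112] v=[-0.2356]
Step 3: x=[2.8251] v=[-0.3446]
Step 4: x=[2.7143] v=[-0.4433]
Step 5: x=[2.5821] v=[-0.5287]
Step 6: x=[2.4325] v=[-0.5983]
Step 7: x=[2.2700] v=[-0.6500]
Step 8: x=[2.0994] v=[-0.6823]
Step 9: x=[1.9259] v=[-0.6942]
Step 10: x=[1.7546] v=[-0.6854]
Step 11: x=[1.5906] v=[-0.6561]
Step 12: x=[1.4388] v=[-0.6072]
Step 13: x=[1.3038] v=[-0.5401]
Step 14: x=[1.1896] v=[-0.4569]
Step 15: x=[1.0996] v=[-0.3600]
Step 16: x=[1.0365] v=[-0.2524]
Step 17: x=[1.0022] v=[-0.1372]
Step 18: x=[0.9977] v=[-0.0179]
Step 19: x=[1.0232] v=[0.1020]
First v>=0 after going negative at step 19, time=4.7500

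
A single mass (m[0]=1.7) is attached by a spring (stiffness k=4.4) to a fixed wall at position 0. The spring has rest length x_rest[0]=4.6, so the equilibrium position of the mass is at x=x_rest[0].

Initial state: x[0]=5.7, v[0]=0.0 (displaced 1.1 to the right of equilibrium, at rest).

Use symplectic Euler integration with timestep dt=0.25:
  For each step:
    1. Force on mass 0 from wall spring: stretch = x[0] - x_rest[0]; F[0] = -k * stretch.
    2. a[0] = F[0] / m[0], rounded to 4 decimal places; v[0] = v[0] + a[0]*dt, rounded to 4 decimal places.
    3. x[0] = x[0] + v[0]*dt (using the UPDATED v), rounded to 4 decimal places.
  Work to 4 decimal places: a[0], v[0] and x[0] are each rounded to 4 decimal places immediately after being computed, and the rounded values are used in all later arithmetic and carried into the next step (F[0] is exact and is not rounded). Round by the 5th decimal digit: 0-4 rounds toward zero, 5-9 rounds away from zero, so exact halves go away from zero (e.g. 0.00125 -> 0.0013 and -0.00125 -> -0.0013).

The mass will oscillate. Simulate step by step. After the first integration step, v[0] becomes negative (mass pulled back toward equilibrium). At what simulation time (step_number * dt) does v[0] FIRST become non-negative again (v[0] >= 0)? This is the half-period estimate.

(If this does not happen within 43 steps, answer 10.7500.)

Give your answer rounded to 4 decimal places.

Step 0: x=[5.7000] v=[0.0000]
Step 1: x=[5.5221] v=[-0.7118]
Step 2: x=[5.1950] v=[-1.3085]
Step 3: x=[4.7716] v=[-1.6935]
Step 4: x=[4.3205] v=[-1.8045]
Step 5: x=[3.9146] v=[-1.6237]
Step 6: x=[3.6196] v=[-1.1802]
Step 7: x=[3.4832] v=[-0.5458]
Step 8: x=[3.5274] v=[0.1768]
First v>=0 after going negative at step 8, time=2.0000

Answer: 2.0000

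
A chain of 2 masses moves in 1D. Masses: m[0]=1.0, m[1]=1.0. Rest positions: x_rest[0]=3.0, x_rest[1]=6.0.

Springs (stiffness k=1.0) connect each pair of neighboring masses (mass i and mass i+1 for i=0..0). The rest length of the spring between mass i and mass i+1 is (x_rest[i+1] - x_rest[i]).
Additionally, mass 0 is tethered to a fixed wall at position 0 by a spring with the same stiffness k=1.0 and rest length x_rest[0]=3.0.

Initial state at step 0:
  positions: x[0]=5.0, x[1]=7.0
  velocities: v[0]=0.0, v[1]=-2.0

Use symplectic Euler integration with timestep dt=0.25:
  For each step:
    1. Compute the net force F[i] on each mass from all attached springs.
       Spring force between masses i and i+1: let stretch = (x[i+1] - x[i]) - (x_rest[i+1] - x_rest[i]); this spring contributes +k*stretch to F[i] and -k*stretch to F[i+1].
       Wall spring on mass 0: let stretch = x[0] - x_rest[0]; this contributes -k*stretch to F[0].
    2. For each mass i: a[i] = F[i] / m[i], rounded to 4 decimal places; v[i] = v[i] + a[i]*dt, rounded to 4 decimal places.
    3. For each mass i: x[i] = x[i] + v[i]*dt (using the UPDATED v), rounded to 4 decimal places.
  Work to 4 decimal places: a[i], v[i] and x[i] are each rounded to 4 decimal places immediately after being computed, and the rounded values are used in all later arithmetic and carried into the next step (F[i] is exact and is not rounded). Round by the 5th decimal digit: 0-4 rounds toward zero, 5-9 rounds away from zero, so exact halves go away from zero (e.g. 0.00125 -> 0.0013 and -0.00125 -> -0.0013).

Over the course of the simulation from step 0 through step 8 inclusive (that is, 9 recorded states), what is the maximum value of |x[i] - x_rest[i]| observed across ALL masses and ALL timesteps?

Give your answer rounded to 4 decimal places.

Answer: 2.1524

Derivation:
Step 0: x=[5.0000 7.0000] v=[0.0000 -2.0000]
Step 1: x=[4.8125 6.5625] v=[-0.7500 -1.7500]
Step 2: x=[4.4336 6.2031] v=[-1.5156 -1.4375]
Step 3: x=[3.8882 5.9206] v=[-2.1816 -1.1299]
Step 4: x=[3.2268 5.6986] v=[-2.6456 -0.8880]
Step 5: x=[2.5182 5.5096] v=[-2.8344 -0.7560]
Step 6: x=[1.8392 5.3211] v=[-2.7161 -0.7539]
Step 7: x=[1.2629 5.1025] v=[-2.3054 -0.8744]
Step 8: x=[0.8476 4.8314] v=[-1.6612 -1.0843]
Max displacement = 2.1524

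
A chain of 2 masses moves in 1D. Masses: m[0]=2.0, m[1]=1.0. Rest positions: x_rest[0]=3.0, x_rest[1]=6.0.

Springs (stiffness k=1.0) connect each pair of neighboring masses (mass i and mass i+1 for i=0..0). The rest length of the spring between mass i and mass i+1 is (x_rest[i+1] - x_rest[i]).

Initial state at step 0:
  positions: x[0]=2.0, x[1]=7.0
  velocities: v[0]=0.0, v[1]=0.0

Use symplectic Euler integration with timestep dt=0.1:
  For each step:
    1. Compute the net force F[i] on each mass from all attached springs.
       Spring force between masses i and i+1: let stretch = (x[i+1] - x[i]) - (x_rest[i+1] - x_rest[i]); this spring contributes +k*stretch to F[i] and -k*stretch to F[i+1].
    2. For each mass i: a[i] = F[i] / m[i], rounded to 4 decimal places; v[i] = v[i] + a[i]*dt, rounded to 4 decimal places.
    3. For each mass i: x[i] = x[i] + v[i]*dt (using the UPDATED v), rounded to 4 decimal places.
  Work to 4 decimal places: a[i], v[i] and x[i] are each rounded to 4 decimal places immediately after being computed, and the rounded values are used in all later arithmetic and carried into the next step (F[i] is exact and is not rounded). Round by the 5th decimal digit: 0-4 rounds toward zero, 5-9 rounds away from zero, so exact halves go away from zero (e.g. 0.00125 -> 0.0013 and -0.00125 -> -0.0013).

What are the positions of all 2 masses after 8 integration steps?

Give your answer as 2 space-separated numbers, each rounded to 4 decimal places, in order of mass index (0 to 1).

Step 0: x=[2.0000 7.0000] v=[0.0000 0.0000]
Step 1: x=[2.0100 6.9800] v=[0.1000 -0.2000]
Step 2: x=[2.0299 6.9403] v=[0.1985 -0.3970]
Step 3: x=[2.0593 6.8815] v=[0.2940 -0.5880]
Step 4: x=[2.0978 6.8045] v=[0.3851 -0.7702]
Step 5: x=[2.1448 6.7104] v=[0.4704 -0.9409]
Step 6: x=[2.1997 6.6007] v=[0.5487 -1.0975]
Step 7: x=[2.2616 6.4769] v=[0.6188 -1.2376]
Step 8: x=[2.3296 6.3410] v=[0.6796 -1.3591]

Answer: 2.3296 6.3410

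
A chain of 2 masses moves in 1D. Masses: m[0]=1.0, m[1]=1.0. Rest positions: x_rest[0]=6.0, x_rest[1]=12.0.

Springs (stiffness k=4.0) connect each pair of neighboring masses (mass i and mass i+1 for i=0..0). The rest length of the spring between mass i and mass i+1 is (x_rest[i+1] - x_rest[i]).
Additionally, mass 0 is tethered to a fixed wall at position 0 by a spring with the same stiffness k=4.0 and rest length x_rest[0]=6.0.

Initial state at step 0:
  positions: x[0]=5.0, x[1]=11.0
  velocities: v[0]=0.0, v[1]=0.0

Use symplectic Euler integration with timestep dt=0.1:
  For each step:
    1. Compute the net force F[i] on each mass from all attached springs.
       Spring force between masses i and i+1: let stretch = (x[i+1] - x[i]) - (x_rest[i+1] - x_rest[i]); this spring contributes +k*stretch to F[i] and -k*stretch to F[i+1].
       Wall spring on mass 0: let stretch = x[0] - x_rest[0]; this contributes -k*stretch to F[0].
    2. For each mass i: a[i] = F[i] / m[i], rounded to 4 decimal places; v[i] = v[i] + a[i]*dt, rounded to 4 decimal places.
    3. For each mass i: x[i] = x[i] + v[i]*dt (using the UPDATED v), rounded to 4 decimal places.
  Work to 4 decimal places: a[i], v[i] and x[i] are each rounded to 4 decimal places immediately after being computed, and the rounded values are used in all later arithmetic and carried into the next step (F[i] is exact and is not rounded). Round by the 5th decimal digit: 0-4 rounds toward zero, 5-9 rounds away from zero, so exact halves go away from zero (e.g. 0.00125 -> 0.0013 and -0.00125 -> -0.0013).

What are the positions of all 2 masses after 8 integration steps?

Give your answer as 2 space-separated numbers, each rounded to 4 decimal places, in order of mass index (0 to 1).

Answer: 5.9004 11.2569

Derivation:
Step 0: x=[5.0000 11.0000] v=[0.0000 0.0000]
Step 1: x=[5.0400 11.0000] v=[0.4000 0.0000]
Step 2: x=[5.1168 11.0016] v=[0.7680 0.0160]
Step 3: x=[5.2243 11.0078] v=[1.0752 0.0621]
Step 4: x=[5.3542 11.0227] v=[1.2989 0.1487]
Step 5: x=[5.4967 11.0508] v=[1.4246 0.2813]
Step 6: x=[5.6415 11.0968] v=[1.4476 0.4597]
Step 7: x=[5.7788 11.1646] v=[1.3731 0.6776]
Step 8: x=[5.9004 11.2569] v=[1.2159 0.9233]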